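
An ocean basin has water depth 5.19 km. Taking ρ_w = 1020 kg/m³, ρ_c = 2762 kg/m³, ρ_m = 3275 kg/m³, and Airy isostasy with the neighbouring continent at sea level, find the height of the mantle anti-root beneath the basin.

17.6 km

Isostatic balance requires: replacing crust with seawater at the top is compensated by replacing crust with mantle at the base: d (ρ_c − ρ_w) = a (ρ_m − ρ_c).
a = d (ρ_c − ρ_w)/(ρ_m − ρ_c) = 5.19 km × 1742/513 = 17.6 km.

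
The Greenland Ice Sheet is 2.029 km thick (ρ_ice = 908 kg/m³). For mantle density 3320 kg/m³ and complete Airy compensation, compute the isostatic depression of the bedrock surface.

0.555 km

Equating mass per unit area of the two columns: the ice load ρ_ice t is balanced by mantle displaced below, ρ_m s.
s = t ρ_ice / ρ_m = 2.029 km × 908/3320 = 0.555 km.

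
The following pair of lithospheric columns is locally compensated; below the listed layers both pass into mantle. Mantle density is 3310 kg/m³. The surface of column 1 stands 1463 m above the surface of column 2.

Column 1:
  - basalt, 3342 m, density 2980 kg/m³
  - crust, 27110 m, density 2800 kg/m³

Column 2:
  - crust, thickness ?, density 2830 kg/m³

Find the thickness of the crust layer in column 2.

Take the compensation level at the base of the deeper column (depth z_c below the surface of column 1) and equate Σ ρ_i t_i down to z_c; mantle fills any gap and the z_c terms cancel.
Column 1: 3342×2980 + 27110×2800 + (z_c − 30452)×3310
Column 2: 1463×0 + x×2830 + (z_c − 1463 − 0 − x)×3310
The z_c×3310 term appears on both sides and cancels. Collect the known terms of each column as K = Σ(ρt)_known − 3310 × (depth of known layers): K_1 = 85867160 − 3310×30452 = −14928960; K_2 = 0 − 3310×(1463 + 0) = −4842530.
Balance: K_1 = K_2 − x×(3310 − 2830), so x = (K_2 − K_1)/(3310 − 2830) = 10086400/480 = 21000 m.

21000 m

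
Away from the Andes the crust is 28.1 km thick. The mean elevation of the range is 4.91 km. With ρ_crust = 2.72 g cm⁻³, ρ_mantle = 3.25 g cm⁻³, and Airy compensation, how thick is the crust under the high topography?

Root depth r = h ρ_c / (ρ_m − ρ_c) = 4.91 km × 2.72 / 0.53 = 25.2 km.
Total thickness = T + h + r = 28.1 km + 4.91 km + 25.2 km = 58.2 km.

58.2 km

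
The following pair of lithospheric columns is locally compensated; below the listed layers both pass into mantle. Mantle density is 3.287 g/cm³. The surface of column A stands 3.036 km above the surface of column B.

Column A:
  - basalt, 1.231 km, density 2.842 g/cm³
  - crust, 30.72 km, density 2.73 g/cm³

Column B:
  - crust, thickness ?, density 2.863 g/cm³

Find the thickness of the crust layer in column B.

18.1 km

Take the compensation level at the base of the deeper column (depth z_c below the surface of column A) and equate Σ ρ_i t_i down to z_c; mantle fills any gap and the z_c terms cancel.
Column A: 1.231×2.842 + 30.72×2.73 + (z_c − 31.951)×3.287
Column B: 3.036×0 + x×2.863 + (z_c − 3.036 − 0 − x)×3.287
The z_c×3.287 term appears on both sides and cancels. Collect the known terms of each column as K = Σ(ρt)_known − 3.287 × (depth of known layers): K_A = 87.364102 − 3.287×31.951 = −17.658835; K_B = 0 − 3.287×(3.036 + 0) = −9.979332.
Balance: K_A = K_B − x×(3.287 − 2.863), so x = (K_B − K_A)/(3.287 − 2.863) = 7.6795/0.424 = 18.1 km.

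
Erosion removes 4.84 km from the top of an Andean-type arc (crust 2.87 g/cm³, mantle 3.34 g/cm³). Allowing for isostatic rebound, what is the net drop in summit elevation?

0.681 km

Rebound u = e ρ_c/ρ_m = 4.84 km × 2.87/3.34 = 4.159 km.
Net surface drop = e − u = 4.84 km − 4.159 km = e (ρ_m − ρ_c)/ρ_m = 0.681 km.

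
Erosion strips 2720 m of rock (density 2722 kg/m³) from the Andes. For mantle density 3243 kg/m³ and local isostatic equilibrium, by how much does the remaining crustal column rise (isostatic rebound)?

2280 m

Unloading: uplift u = e ρ_c/ρ_m = 2720 m × 2722/3243 = 2280 m.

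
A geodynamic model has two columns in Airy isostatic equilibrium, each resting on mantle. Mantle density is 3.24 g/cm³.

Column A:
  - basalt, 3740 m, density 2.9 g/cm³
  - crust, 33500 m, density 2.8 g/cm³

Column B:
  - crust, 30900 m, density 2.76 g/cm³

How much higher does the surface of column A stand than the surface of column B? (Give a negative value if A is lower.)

364 m

For any compensation level in the mantle, the mantle terms cancel and isostasy reduces to e = (Σt_A − Σt_B) − (Σ(ρt)_A − Σ(ρt)_B) / ρ_m.
Σt_A = 37240 m; Σt_B = 30900 m; Σ(ρt)_A = 104646; Σ(ρt)_B = 85284 (in m·g/cm³).
e = (37240 − 30900) − (104646 − 85284) / 3.24 = 364 m.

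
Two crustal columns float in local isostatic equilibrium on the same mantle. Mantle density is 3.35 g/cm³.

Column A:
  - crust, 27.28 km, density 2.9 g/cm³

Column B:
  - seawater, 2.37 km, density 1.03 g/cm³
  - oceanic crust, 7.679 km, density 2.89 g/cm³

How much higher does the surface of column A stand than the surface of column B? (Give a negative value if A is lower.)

0.969 km

For any compensation level in the mantle, the mantle terms cancel and isostasy reduces to e = (Σt_A − Σt_B) − (Σ(ρt)_A − Σ(ρt)_B) / ρ_m.
Σt_A = 27.28 km; Σt_B = 10.049 km; Σ(ρt)_A = 79.112; Σ(ρt)_B = 24.63341 (in km·g/cm³).
e = (27.28 − 10.049) − (79.112 − 24.63341) / 3.35 = 0.969 km.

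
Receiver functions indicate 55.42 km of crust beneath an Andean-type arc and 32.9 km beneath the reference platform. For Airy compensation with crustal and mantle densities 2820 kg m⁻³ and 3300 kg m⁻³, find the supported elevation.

3.28 km

Excess crust Δ = 55.42 km − 32.9 km = 22.52 km, split between elevation h and root r with h + r = Δ.
Airy balance ρ_c h = (ρ_m − ρ_c) r gives r = h ρ_c/(ρ_m − ρ_c), so h (1 + ρ_c/(ρ_m − ρ_c)) = Δ, i.e. h = Δ (ρ_m − ρ_c)/ρ_m.
h = 22.52 km × 480/3300 = 3.28 km.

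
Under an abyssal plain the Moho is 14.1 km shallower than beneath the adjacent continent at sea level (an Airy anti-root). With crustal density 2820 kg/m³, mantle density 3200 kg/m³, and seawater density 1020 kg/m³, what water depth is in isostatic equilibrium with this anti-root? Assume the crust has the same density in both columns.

Replacing a thickness d of crust by seawater at the top must be balanced by replacing crust with mantle at the base: d (ρ_c − ρ_w) = a (ρ_m − ρ_c).
d = a (ρ_m − ρ_c)/(ρ_c − ρ_w) = 14.1 km × 380/1800 = 2.98 km.

2.98 km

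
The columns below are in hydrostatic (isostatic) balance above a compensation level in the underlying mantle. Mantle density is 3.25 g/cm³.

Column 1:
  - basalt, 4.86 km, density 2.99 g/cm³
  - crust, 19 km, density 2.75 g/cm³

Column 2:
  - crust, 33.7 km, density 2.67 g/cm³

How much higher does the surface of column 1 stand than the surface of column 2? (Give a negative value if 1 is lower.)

−2.7 km

For any compensation level in the mantle, the mantle terms cancel and isostasy reduces to e = (Σt_1 − Σt_2) − (Σ(ρt)_1 − Σ(ρt)_2) / ρ_m.
Σt_1 = 23.86 km; Σt_2 = 33.7 km; Σ(ρt)_1 = 66.7814; Σ(ρt)_2 = 89.979 (in km·g/cm³).
e = (23.86 − 33.7) − (66.7814 − 89.979) / 3.25 = −2.7 km.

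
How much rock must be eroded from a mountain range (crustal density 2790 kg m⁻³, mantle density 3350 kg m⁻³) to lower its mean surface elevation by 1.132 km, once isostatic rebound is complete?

6.77 km

Net drop Δ = e − u = e − e ρ_c/ρ_m = e (ρ_m − ρ_c)/ρ_m.
e = Δ ρ_m/(ρ_m − ρ_c) = 1.132 km × 3350/560 = 6.77 km.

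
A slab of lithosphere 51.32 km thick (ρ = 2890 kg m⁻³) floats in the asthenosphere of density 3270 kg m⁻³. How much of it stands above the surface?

Floating equilibrium: submerged depth d = t ρ_obj/ρ_fluid = 51.32 km × 2890/3270 = 45.36 km.
Freeboard = t − d = 51.32 km − 45.36 km = 5.96 km.

5.96 km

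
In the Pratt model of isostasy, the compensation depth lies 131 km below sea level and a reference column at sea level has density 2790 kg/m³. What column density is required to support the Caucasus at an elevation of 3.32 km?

2720 kg/m³

Pratt balance: ρ_ref D = ρ (D + h).
ρ = ρ_ref D/(D + h) = 2790 × 131 km/(131 km + 3.32 km) = 2720 kg/m³.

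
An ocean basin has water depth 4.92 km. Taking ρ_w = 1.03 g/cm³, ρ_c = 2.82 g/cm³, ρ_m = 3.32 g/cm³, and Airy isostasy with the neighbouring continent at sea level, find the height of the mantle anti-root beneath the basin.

Equating mass per unit area of the two columns: replacing crust with seawater at the top is compensated by replacing crust with mantle at the base: d (ρ_c − ρ_w) = a (ρ_m − ρ_c).
a = d (ρ_c − ρ_w)/(ρ_m − ρ_c) = 4.92 km × 1.79/0.5 = 17.6 km.

17.6 km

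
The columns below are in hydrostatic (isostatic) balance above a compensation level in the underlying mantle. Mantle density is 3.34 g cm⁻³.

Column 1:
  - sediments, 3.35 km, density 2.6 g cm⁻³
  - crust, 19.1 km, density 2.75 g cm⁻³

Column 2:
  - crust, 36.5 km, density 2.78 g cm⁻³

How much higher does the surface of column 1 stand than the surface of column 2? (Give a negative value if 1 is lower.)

−2 km

For any compensation level in the mantle, the mantle terms cancel and isostasy reduces to e = (Σt_1 − Σt_2) − (Σ(ρt)_1 − Σ(ρt)_2) / ρ_m.
Σt_1 = 22.45 km; Σt_2 = 36.5 km; Σ(ρt)_1 = 61.235; Σ(ρt)_2 = 101.47 (in km·g cm⁻³).
e = (22.45 − 36.5) − (61.235 − 101.47) / 3.34 = −2 km.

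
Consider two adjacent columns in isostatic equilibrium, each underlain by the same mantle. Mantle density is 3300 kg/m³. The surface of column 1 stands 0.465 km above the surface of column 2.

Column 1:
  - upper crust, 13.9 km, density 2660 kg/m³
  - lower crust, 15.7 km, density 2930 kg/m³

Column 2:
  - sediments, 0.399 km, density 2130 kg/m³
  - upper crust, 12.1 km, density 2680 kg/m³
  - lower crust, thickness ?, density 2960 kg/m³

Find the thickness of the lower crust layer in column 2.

Take the compensation level at the base of the deeper column (depth z_c below the surface of column 1) and equate Σ ρ_i t_i down to z_c; mantle fills any gap and the z_c terms cancel.
Column 1: 13.9×2660 + 15.7×2930 + (z_c − 29.6)×3300
Column 2: 0.465×0 + 0.399×2130 + 12.1×2680 + x×2960 + (z_c − 0.465 − 12.499 − x)×3300
The z_c×3300 term appears on both sides and cancels. Collect the known terms of each column as K = Σ(ρt)_known − 3300 × (depth of known layers): K_1 = 82975 − 3300×29.6 = −14705; K_2 = 33277.87 − 3300×(0.465 + 12.499) = −9503.33.
Balance: K_1 = K_2 − x×(3300 − 2960), so x = (K_2 − K_1)/(3300 − 2960) = 5201.67/340 = 15.3 km.

15.3 km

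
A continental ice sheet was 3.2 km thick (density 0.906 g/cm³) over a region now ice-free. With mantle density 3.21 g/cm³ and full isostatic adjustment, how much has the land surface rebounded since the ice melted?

0.903 km

Removing the load lets mantle flow back in; uplift u satisfies ρ_ice t = ρ_m u.
u = t ρ_ice/ρ_m = 3.2 km × 0.906/3.21 = 0.903 km.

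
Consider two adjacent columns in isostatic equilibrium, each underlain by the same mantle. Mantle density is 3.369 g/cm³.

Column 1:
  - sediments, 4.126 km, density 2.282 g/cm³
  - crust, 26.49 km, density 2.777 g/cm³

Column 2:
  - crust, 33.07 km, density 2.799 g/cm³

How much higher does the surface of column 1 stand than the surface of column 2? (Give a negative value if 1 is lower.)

0.391 km

For any compensation level in the mantle, the mantle terms cancel and isostasy reduces to e = (Σt_1 − Σt_2) − (Σ(ρt)_1 − Σ(ρt)_2) / ρ_m.
Σt_1 = 30.616 km; Σt_2 = 33.07 km; Σ(ρt)_1 = 82.978262; Σ(ρt)_2 = 92.56293 (in km·g/cm³).
e = (30.616 − 33.07) − (82.978262 − 92.56293) / 3.369 = 0.391 km.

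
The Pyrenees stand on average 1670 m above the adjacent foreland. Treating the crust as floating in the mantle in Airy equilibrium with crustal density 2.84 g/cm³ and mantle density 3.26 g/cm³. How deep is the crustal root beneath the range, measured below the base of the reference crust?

Isostatic balance requires: the weight of the topography is balanced by the buoyancy of the root, ρ_c h = (ρ_m − ρ_c) r.
r = h · ρ_c / (ρ_m − ρ_c) = 1670 m × 2.84 / (3.26 − 2.84) = 11300 m.

11300 m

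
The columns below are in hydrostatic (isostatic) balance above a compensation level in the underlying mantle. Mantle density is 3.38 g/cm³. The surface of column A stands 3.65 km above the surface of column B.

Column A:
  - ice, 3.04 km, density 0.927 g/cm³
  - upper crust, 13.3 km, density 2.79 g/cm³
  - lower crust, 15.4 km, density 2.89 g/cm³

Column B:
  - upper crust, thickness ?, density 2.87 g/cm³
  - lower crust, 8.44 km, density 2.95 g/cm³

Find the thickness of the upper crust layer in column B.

13.5 km

Take the compensation level at the base of the deeper column (depth z_c below the surface of column A) and equate Σ ρ_i t_i down to z_c; mantle fills any gap and the z_c terms cancel.
Column A: 3.04×0.927 + 13.3×2.79 + 15.4×2.89 + (z_c − 31.74)×3.38
Column B: 3.65×0 + x×2.87 + 8.44×2.95 + (z_c − 3.65 − 8.44 − x)×3.38
The z_c×3.38 term appears on both sides and cancels. Collect the known terms of each column as K = Σ(ρt)_known − 3.38 × (depth of known layers): K_A = 84.43108 − 3.38×31.74 = −22.85012; K_B = 24.898 − 3.38×(3.65 + 8.44) = −15.9662.
Balance: K_A = K_B − x×(3.38 − 2.87), so x = (K_B − K_A)/(3.38 − 2.87) = 6.88392/0.51 = 13.5 km.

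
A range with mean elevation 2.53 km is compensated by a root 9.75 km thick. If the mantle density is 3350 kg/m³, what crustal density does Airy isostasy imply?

ρ_c h = (ρ_m − ρ_c) r → ρ_c (h + r) = ρ_m r → ρ_c = ρ_m r / (h + r).
ρ_c = 3350 × 9.75 km / (2.53 km + 9.75 km) = 2660 kg/m³.

2660 kg/m³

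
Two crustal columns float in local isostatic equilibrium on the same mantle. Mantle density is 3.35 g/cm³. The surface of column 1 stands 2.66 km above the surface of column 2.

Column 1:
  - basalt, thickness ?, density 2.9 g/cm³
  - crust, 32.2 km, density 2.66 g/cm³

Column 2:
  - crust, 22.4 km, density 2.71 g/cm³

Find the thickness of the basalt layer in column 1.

2.29 km

Take the compensation level at the base of the deeper column (depth z_c below the surface of column 1) and equate Σ ρ_i t_i down to z_c; mantle fills any gap and the z_c terms cancel.
Column 1: x×2.9 + 32.2×2.66 + (z_c − 32.2 − x)×3.35
Column 2: 2.66×0 + 22.4×2.71 + (z_c − 2.66 − 22.4)×3.35
The z_c×3.35 term appears on both sides and cancels. Collect the known terms of each column as K = Σ(ρt)_known − 3.35 × (depth of known layers): K_1 = 85.652 − 3.35×32.2 = −22.218; K_2 = 60.704 − 3.35×(2.66 + 22.4) = −23.247.
Balance: K_1 − x×(3.35 − 2.9) = K_2, so x = (K_1 − K_2)/(3.35 − 2.9) = 1.029/0.45 = 2.29 km.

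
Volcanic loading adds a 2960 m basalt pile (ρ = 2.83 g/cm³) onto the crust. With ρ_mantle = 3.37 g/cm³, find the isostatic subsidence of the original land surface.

2490 m

Subaerial loading: s = t ρ_load / ρ_m.
s = 2960 m × 2.83/3.37 = 2490 m.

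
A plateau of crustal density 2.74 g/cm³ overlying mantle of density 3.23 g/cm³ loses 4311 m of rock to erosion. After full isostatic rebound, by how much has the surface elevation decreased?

Rebound u = e ρ_c/ρ_m = 4311 m × 2.74/3.23 = 3657 m.
Net surface drop = e − u = 4311 m − 3657 m = e (ρ_m − ρ_c)/ρ_m = 654 m.

654 m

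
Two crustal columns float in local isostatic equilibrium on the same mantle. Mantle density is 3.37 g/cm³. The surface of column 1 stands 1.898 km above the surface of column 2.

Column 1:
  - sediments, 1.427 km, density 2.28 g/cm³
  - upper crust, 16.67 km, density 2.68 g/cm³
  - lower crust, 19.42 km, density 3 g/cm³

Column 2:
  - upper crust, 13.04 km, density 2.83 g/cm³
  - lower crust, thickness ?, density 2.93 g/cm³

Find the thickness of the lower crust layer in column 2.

15.5 km

Take the compensation level at the base of the deeper column (depth z_c below the surface of column 1) and equate Σ ρ_i t_i down to z_c; mantle fills any gap and the z_c terms cancel.
Column 1: 1.427×2.28 + 16.67×2.68 + 19.42×3 + (z_c − 37.517)×3.37
Column 2: 1.898×0 + 13.04×2.83 + x×2.93 + (z_c − 1.898 − 13.04 − x)×3.37
The z_c×3.37 term appears on both sides and cancels. Collect the known terms of each column as K = Σ(ρt)_known − 3.37 × (depth of known layers): K_1 = 106.18916 − 3.37×37.517 = −20.24313; K_2 = 36.9032 − 3.37×(1.898 + 13.04) = −13.43786.
Balance: K_1 = K_2 − x×(3.37 − 2.93), so x = (K_2 − K_1)/(3.37 − 2.93) = 6.80527/0.44 = 15.5 km.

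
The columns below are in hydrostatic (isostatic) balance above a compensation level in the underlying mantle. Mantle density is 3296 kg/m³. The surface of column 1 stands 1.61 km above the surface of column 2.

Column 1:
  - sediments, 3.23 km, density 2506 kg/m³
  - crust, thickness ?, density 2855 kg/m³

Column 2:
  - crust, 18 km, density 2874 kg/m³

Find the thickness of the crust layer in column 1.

Take the compensation level at the base of the deeper column (depth z_c below the surface of column 1) and equate Σ ρ_i t_i down to z_c; mantle fills any gap and the z_c terms cancel.
Column 1: 3.23×2506 + x×2855 + (z_c − 3.23 − x)×3296
Column 2: 1.61×0 + 18×2874 + (z_c − 1.61 − 18)×3296
The z_c×3296 term appears on both sides and cancels. Collect the known terms of each column as K = Σ(ρt)_known − 3296 × (depth of known layers): K_1 = 8094.38 − 3296×3.23 = −2551.7; K_2 = 51732 − 3296×(1.61 + 18) = −12902.56.
Balance: K_1 − x×(3296 − 2855) = K_2, so x = (K_1 − K_2)/(3296 − 2855) = 10350.9/441 = 23.5 km.

23.5 km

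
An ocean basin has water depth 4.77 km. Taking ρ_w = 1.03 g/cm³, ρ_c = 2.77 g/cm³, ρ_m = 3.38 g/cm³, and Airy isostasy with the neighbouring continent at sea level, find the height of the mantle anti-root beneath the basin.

For local isostatic compensation: replacing crust with seawater at the top is compensated by replacing crust with mantle at the base: d (ρ_c − ρ_w) = a (ρ_m − ρ_c).
a = d (ρ_c − ρ_w)/(ρ_m − ρ_c) = 4.77 km × 1.74/0.61 = 13.6 km.

13.6 km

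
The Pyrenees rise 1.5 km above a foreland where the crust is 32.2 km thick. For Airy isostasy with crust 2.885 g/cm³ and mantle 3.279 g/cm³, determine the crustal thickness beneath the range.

44.7 km

Root depth r = h ρ_c / (ρ_m − ρ_c) = 1.5 km × 2.885 / 0.394 = 10.98 km.
Total thickness = T + h + r = 32.2 km + 1.5 km + 10.98 km = 44.7 km.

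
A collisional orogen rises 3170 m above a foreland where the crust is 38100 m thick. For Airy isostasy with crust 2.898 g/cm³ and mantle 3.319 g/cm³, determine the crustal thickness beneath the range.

63100 m

Root depth r = h ρ_c / (ρ_m − ρ_c) = 3170 m × 2.898 / 0.421 = 21820 m.
Total thickness = T + h + r = 38100 m + 3170 m + 21820 m = 63100 m.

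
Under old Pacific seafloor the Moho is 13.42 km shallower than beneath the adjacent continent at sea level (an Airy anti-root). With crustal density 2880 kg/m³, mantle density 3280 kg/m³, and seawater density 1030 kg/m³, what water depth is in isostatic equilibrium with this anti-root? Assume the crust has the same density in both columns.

Replacing a thickness d of crust by seawater at the top must be balanced by replacing crust with mantle at the base: d (ρ_c − ρ_w) = a (ρ_m − ρ_c).
d = a (ρ_m − ρ_c)/(ρ_c − ρ_w) = 13.42 km × 400/1850 = 2.9 km.

2.9 km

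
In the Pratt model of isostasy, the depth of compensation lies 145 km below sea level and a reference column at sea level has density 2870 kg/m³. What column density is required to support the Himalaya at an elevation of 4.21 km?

Pratt balance: ρ_ref D = ρ (D + h).
ρ = ρ_ref D/(D + h) = 2870 × 145 km/(145 km + 4.21 km) = 2790 kg/m³.

2790 kg/m³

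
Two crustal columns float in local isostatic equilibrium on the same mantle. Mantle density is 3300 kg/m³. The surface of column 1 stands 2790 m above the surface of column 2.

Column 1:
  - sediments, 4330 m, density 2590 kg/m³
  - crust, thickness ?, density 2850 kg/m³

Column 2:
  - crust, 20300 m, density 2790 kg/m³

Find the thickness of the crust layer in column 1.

Take the compensation level at the base of the deeper column (depth z_c below the surface of column 1) and equate Σ ρ_i t_i down to z_c; mantle fills any gap and the z_c terms cancel.
Column 1: 4330×2590 + x×2850 + (z_c − 4330 − x)×3300
Column 2: 2790×0 + 20300×2790 + (z_c − 2790 − 20300)×3300
The z_c×3300 term appears on both sides and cancels. Collect the known terms of each column as K = Σ(ρt)_known − 3300 × (depth of known layers): K_1 = 11214700 − 3300×4330 = −3074300; K_2 = 56637000 − 3300×(2790 + 20300) = −19560000.
Balance: K_1 − x×(3300 − 2850) = K_2, so x = (K_1 − K_2)/(3300 − 2850) = 16485700/450 = 36600 m.

36600 m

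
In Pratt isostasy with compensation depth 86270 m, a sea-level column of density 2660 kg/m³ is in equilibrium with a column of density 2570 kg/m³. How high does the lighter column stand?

3020 m

ρ_ref D = ρ (D + h) → h = D (ρ_ref − ρ)/ρ.
h = 86270 m × (2660 − 2570)/2570 = 3020 m.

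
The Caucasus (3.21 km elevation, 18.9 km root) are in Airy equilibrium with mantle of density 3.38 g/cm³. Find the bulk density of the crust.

2.89 g/cm³

ρ_c h = (ρ_m − ρ_c) r → ρ_c (h + r) = ρ_m r → ρ_c = ρ_m r / (h + r).
ρ_c = 3.38 × 18.9 km / (3.21 km + 18.9 km) = 2.89 g/cm³.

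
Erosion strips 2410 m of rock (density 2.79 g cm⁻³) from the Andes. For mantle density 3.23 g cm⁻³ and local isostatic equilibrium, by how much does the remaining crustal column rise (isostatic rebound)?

Unloading: uplift u = e ρ_c/ρ_m = 2410 m × 2.79/3.23 = 2080 m.

2080 m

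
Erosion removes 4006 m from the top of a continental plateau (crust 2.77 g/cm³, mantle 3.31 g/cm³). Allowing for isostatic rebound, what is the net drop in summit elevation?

654 m

Rebound u = e ρ_c/ρ_m = 4006 m × 2.77/3.31 = 3352 m.
Net surface drop = e − u = 4006 m − 3352 m = e (ρ_m − ρ_c)/ρ_m = 654 m.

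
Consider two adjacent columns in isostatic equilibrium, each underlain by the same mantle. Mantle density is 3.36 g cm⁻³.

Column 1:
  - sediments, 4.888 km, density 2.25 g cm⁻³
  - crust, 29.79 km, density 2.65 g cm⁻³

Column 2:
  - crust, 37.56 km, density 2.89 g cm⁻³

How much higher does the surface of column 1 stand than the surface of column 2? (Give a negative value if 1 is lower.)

2.66 km

For any compensation level in the mantle, the mantle terms cancel and isostasy reduces to e = (Σt_1 − Σt_2) − (Σ(ρt)_1 − Σ(ρt)_2) / ρ_m.
Σt_1 = 34.678 km; Σt_2 = 37.56 km; Σ(ρt)_1 = 89.9415; Σ(ρt)_2 = 108.5484 (in km·g cm⁻³).
e = (34.678 − 37.56) − (89.9415 − 108.5484) / 3.36 = 2.66 km.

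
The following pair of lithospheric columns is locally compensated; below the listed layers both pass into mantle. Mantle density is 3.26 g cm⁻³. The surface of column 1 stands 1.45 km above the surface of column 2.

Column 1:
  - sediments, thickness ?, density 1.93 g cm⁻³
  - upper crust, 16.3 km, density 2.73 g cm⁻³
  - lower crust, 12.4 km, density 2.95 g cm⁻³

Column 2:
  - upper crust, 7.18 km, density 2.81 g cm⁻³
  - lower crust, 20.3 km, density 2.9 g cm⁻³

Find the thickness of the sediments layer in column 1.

2.09 km

Take the compensation level at the base of the deeper column (depth z_c below the surface of column 1) and equate Σ ρ_i t_i down to z_c; mantle fills any gap and the z_c terms cancel.
Column 1: x×1.93 + 16.3×2.73 + 12.4×2.95 + (z_c − 28.7 − x)×3.26
Column 2: 1.45×0 + 7.18×2.81 + 20.3×2.9 + (z_c − 1.45 − 27.48)×3.26
The z_c×3.26 term appears on both sides and cancels. Collect the known terms of each column as K = Σ(ρt)_known − 3.26 × (depth of known layers): K_1 = 81.079 − 3.26×28.7 = −12.483; K_2 = 79.0458 − 3.26×(1.45 + 27.48) = −15.266.
Balance: K_1 − x×(3.26 − 1.93) = K_2, so x = (K_1 − K_2)/(3.26 − 1.93) = 2.783/1.33 = 2.09 km.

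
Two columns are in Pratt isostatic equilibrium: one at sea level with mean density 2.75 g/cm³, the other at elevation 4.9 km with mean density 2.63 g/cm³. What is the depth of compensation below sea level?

107 km

ρ_ref D = ρ (D + h) → D (ρ_ref − ρ) = ρ h.
D = ρ h/(ρ_ref − ρ) = 2.63 × 4.9 km/(2.75 − 2.63) = 107 km.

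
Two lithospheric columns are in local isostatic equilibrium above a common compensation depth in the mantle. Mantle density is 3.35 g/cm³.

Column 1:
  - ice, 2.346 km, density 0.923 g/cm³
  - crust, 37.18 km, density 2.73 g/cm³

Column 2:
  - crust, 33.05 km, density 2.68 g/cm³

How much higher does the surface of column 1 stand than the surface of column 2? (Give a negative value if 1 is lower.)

For any compensation level in the mantle, the mantle terms cancel and isostasy reduces to e = (Σt_1 − Σt_2) − (Σ(ρt)_1 − Σ(ρt)_2) / ρ_m.
Σt_1 = 39.526 km; Σt_2 = 33.05 km; Σ(ρt)_1 = 103.666758; Σ(ρt)_2 = 88.574 (in km·g/cm³).
e = (39.526 − 33.05) − (103.666758 − 88.574) / 3.35 = 1.97 km.

1.97 km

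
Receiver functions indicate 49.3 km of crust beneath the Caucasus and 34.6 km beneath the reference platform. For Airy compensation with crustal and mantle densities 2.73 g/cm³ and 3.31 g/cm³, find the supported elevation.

2.58 km

Excess crust Δ = 49.3 km − 34.6 km = 14.7 km, split between elevation h and root r with h + r = Δ.
Airy balance ρ_c h = (ρ_m − ρ_c) r gives r = h ρ_c/(ρ_m − ρ_c), so h (1 + ρ_c/(ρ_m − ρ_c)) = Δ, i.e. h = Δ (ρ_m − ρ_c)/ρ_m.
h = 14.7 km × 0.58/3.31 = 2.58 km.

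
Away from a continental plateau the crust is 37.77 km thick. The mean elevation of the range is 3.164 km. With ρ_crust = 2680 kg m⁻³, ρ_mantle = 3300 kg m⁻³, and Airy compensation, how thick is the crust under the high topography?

Root depth r = h ρ_c / (ρ_m − ρ_c) = 3.164 km × 2680 / 620 = 13.68 km.
Total thickness = T + h + r = 37.77 km + 3.164 km + 13.68 km = 54.6 km.

54.6 km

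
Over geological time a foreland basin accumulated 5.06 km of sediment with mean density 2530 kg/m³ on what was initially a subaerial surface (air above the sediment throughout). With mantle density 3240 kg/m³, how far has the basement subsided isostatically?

3.95 km

Subaerial load: s = t ρ_sed / ρ_m = 5.06 km × 2530/3240 = 3.95 km.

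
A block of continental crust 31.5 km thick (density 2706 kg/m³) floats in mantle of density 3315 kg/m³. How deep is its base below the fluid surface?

25.7 km

Draft d = t ρ_obj/ρ_fluid = 31.5 km × 2706/3315 = 25.7 km.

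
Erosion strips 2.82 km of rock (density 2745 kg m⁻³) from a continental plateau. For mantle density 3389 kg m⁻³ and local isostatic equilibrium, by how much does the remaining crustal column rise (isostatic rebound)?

Unloading: uplift u = e ρ_c/ρ_m = 2.82 km × 2745/3389 = 2.28 km.

2.28 km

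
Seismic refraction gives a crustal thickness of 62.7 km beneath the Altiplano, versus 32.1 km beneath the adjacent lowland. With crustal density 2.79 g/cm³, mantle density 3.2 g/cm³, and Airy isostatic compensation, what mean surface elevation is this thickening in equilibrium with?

3.92 km

Excess crust Δ = 62.7 km − 32.1 km = 30.6 km, split between elevation h and root r with h + r = Δ.
Airy balance ρ_c h = (ρ_m − ρ_c) r gives r = h ρ_c/(ρ_m − ρ_c), so h (1 + ρ_c/(ρ_m − ρ_c)) = Δ, i.e. h = Δ (ρ_m − ρ_c)/ρ_m.
h = 30.6 km × 0.41/3.2 = 3.92 km.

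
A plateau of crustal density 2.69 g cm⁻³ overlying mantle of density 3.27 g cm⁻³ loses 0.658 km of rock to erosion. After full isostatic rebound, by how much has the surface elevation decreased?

0.117 km

Rebound u = e ρ_c/ρ_m = 0.658 km × 2.69/3.27 = 0.5413 km.
Net surface drop = e − u = 0.658 km − 0.5413 km = e (ρ_m − ρ_c)/ρ_m = 0.117 km.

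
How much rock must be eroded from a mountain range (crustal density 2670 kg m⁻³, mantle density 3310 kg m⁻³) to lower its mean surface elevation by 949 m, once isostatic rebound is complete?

Net drop Δ = e − u = e − e ρ_c/ρ_m = e (ρ_m − ρ_c)/ρ_m.
e = Δ ρ_m/(ρ_m − ρ_c) = 949 m × 3310/640 = 4910 m.

4910 m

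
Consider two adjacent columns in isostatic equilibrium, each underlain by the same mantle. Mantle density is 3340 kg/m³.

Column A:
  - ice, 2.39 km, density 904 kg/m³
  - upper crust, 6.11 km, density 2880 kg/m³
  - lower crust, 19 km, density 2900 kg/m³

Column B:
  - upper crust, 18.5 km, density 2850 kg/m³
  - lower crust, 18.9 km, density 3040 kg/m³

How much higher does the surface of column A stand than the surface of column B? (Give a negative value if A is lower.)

0.676 km

For any compensation level in the mantle, the mantle terms cancel and isostasy reduces to e = (Σt_A − Σt_B) − (Σ(ρt)_A − Σ(ρt)_B) / ρ_m.
Σt_A = 27.5 km; Σt_B = 37.4 km; Σ(ρt)_A = 74857.36; Σ(ρt)_B = 110181 (in km·kg/m³).
e = (27.5 − 37.4) − (74857.36 − 110181) / 3340 = 0.676 km.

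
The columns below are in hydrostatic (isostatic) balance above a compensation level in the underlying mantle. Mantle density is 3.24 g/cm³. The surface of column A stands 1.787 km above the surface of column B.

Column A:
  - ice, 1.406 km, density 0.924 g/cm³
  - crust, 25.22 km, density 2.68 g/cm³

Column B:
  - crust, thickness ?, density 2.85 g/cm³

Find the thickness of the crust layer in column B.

Take the compensation level at the base of the deeper column (depth z_c below the surface of column A) and equate Σ ρ_i t_i down to z_c; mantle fills any gap and the z_c terms cancel.
Column A: 1.406×0.924 + 25.22×2.68 + (z_c − 26.626)×3.24
Column B: 1.787×0 + x×2.85 + (z_c − 1.787 − 0 − x)×3.24
The z_c×3.24 term appears on both sides and cancels. Collect the known terms of each column as K = Σ(ρt)_known − 3.24 × (depth of known layers): K_A = 68.888744 − 3.24×26.626 = −17.379496; K_B = 0 − 3.24×(1.787 + 0) = −5.78988.
Balance: K_A = K_B − x×(3.24 − 2.85), so x = (K_B − K_A)/(3.24 − 2.85) = 11.5896/0.39 = 29.7 km.

29.7 km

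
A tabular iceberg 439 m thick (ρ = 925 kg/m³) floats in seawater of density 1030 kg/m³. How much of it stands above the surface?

44.8 m

Floating equilibrium: submerged depth d = t ρ_obj/ρ_fluid = 439 m × 925/1030 = 394.2 m.
Freeboard = t − d = 439 m − 394.2 m = 44.8 m.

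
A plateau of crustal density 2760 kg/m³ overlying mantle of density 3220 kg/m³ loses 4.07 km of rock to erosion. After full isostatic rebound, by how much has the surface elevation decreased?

0.581 km

Rebound u = e ρ_c/ρ_m = 4.07 km × 2760/3220 = 3.489 km.
Net surface drop = e − u = 4.07 km − 3.489 km = e (ρ_m − ρ_c)/ρ_m = 0.581 km.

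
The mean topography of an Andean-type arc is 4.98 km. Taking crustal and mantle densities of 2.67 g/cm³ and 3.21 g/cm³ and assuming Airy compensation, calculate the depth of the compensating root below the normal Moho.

24.6 km

For local isostatic compensation: the weight of the topography is balanced by the buoyancy of the root, ρ_c h = (ρ_m − ρ_c) r.
r = h · ρ_c / (ρ_m − ρ_c) = 4.98 km × 2.67 / (3.21 − 2.67) = 24.6 km.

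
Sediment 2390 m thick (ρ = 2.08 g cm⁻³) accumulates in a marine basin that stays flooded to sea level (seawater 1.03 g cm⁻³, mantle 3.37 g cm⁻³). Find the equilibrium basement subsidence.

1070 m

Submarine loading: the sediment displaces seawater, and the subsidence is in turn flooded, so s (ρ_m − ρ_w) = t (ρ_sed − ρ_w).
s = 2390 m × (2.08 − 1.03) / (3.37 − 1.03) = 1070 m.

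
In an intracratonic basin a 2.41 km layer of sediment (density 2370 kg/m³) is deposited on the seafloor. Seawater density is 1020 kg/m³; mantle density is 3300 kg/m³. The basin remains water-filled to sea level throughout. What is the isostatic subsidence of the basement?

Submarine loading: the sediment displaces seawater, and the subsidence is in turn flooded, so s (ρ_m − ρ_w) = t (ρ_sed − ρ_w).
s = 2.41 km × (2370 − 1020) / (3300 − 1020) = 1.43 km.

1.43 km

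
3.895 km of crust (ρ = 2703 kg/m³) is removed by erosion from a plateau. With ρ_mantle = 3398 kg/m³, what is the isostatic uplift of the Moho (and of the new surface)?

3.1 km

Unloading: uplift u = e ρ_c/ρ_m = 3.895 km × 2703/3398 = 3.1 km.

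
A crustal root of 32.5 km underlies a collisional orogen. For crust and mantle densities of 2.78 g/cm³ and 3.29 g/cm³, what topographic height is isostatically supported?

Isostatic balance requires: ρ_c h = (ρ_m − ρ_c) r.
h = r (ρ_m − ρ_c) / ρ_c = 32.5 km × (3.29 − 2.78) / 2.78 = 5.96 km.

5.96 km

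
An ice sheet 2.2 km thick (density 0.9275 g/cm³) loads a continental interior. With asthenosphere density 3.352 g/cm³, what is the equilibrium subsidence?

For local isostatic compensation: the ice load ρ_ice t is balanced by mantle displaced below, ρ_m s.
s = t ρ_ice / ρ_m = 2.2 km × 0.9275/3.352 = 0.609 km.

0.609 km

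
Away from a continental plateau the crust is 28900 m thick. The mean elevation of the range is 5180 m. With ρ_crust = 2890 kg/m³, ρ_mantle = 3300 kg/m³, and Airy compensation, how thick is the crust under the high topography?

70600 m

Root depth r = h ρ_c / (ρ_m − ρ_c) = 5180 m × 2890 / 410 = 36510 m.
Total thickness = T + h + r = 28900 m + 5180 m + 36510 m = 70600 m.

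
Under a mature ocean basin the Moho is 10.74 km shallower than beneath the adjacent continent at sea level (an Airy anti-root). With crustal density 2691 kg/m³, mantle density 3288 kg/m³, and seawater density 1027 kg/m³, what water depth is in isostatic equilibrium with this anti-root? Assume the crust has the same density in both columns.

Replacing a thickness d of crust by seawater at the top must be balanced by replacing crust with mantle at the base: d (ρ_c − ρ_w) = a (ρ_m − ρ_c).
d = a (ρ_m − ρ_c)/(ρ_c − ρ_w) = 10.74 km × 597/1664 = 3.85 km.

3.85 km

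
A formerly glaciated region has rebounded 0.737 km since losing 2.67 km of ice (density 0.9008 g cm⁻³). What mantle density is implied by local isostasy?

3.26 g cm⁻³

ρ_m = ρ_ice t / u = 0.9008 × 2.67 km/0.737 km = 3.26 g cm⁻³.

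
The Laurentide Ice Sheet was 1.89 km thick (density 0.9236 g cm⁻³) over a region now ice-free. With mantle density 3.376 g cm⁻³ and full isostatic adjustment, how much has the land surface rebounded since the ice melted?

0.517 km

Removing the load lets mantle flow back in; uplift u satisfies ρ_ice t = ρ_m u.
u = t ρ_ice/ρ_m = 1.89 km × 0.9236/3.376 = 0.517 km.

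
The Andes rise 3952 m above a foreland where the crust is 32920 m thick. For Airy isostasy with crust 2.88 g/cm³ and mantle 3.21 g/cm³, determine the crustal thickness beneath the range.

71400 m

Root depth r = h ρ_c / (ρ_m − ρ_c) = 3952 m × 2.88 / 0.33 = 34490 m.
Total thickness = T + h + r = 32920 m + 3952 m + 34490 m = 71400 m.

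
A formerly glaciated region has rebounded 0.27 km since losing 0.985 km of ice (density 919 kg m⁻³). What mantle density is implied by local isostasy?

ρ_m = ρ_ice t / u = 919 × 0.985 km/0.27 km = 3350 kg m⁻³.

3350 kg m⁻³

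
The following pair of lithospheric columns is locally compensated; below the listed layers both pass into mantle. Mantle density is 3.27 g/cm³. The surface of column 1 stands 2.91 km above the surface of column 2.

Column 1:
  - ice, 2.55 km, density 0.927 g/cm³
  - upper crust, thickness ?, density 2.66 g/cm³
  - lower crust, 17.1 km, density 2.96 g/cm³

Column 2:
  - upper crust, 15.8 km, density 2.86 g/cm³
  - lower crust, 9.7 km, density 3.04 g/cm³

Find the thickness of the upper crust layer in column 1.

11.4 km

Take the compensation level at the base of the deeper column (depth z_c below the surface of column 1) and equate Σ ρ_i t_i down to z_c; mantle fills any gap and the z_c terms cancel.
Column 1: 2.55×0.927 + x×2.66 + 17.1×2.96 + (z_c − 19.65 − x)×3.27
Column 2: 2.91×0 + 15.8×2.86 + 9.7×3.04 + (z_c − 2.91 − 25.5)×3.27
The z_c×3.27 term appears on both sides and cancels. Collect the known terms of each column as K = Σ(ρt)_known − 3.27 × (depth of known layers): K_1 = 52.97985 − 3.27×19.65 = −11.27565; K_2 = 74.676 − 3.27×(2.91 + 25.5) = −18.2247.
Balance: K_1 − x×(3.27 − 2.66) = K_2, so x = (K_1 − K_2)/(3.27 − 2.66) = 6.94905/0.61 = 11.4 km.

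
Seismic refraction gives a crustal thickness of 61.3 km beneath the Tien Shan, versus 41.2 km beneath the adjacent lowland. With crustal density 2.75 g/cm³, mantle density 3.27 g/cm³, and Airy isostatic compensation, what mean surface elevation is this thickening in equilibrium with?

3.2 km

Excess crust Δ = 61.3 km − 41.2 km = 20.1 km, split between elevation h and root r with h + r = Δ.
Airy balance ρ_c h = (ρ_m − ρ_c) r gives r = h ρ_c/(ρ_m − ρ_c), so h (1 + ρ_c/(ρ_m − ρ_c)) = Δ, i.e. h = Δ (ρ_m − ρ_c)/ρ_m.
h = 20.1 km × 0.52/3.27 = 3.2 km.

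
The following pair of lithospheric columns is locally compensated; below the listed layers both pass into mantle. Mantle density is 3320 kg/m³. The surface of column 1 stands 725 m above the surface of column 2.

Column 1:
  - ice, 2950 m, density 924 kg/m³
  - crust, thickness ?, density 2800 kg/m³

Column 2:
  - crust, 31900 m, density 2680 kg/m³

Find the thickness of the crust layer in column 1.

Take the compensation level at the base of the deeper column (depth z_c below the surface of column 1) and equate Σ ρ_i t_i down to z_c; mantle fills any gap and the z_c terms cancel.
Column 1: 2950×924 + x×2800 + (z_c − 2950 − x)×3320
Column 2: 725×0 + 31900×2680 + (z_c − 725 − 31900)×3320
The z_c×3320 term appears on both sides and cancels. Collect the known terms of each column as K = Σ(ρt)_known − 3320 × (depth of known layers): K_1 = 2725800 − 3320×2950 = −7068200; K_2 = 85492000 − 3320×(725 + 31900) = −22823000.
Balance: K_1 − x×(3320 − 2800) = K_2, so x = (K_1 − K_2)/(3320 − 2800) = 15754800/520 = 30300 m.

30300 m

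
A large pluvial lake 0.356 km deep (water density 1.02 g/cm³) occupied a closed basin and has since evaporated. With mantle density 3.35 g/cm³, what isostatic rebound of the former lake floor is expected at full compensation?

u = d ρ_w/ρ_m = 0.356 km × 1.02/3.35 = 0.108 km.

0.108 km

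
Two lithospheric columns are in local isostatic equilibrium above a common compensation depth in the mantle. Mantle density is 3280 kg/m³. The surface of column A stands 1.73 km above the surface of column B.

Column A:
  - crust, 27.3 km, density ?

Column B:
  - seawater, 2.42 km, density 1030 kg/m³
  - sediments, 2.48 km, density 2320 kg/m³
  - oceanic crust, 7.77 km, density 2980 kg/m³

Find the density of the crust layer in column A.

2700 kg/m³

Take the compensation level at the base of the deeper column (depth z_c below the surface of column A) and equate Σ ρ_i t_i down to z_c; mantle fills any gap and the z_c terms cancel.
Column A: 27.3×ρ + (z_c − 27.3)×3280
Column B: 1.73×0 + 2.42×1030 + 2.48×2320 + 7.77×2980 + (z_c − 1.73 − 12.67)×3280
The z_c×3280 term appears on both sides and cancels. Collect the known terms of each column as K = Σ(ρt)_known − 3280 × (depth of known layers): K_A = 0 − 3280×27.3 = −89544; K_B = 31400.8 − 3280×(1.73 + 12.67) = −15831.2.
Balance: K_A + 27.3×ρ = K_B, so ρ = (K_B − K_A)/27.3 = 73712.8/27.3 = 2700 kg/m³.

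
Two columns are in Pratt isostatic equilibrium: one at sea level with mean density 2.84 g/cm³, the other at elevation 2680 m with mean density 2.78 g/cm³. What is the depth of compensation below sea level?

ρ_ref D = ρ (D + h) → D (ρ_ref − ρ) = ρ h.
D = ρ h/(ρ_ref − ρ) = 2.78 × 2680 m/(2.84 − 2.78) = 124000 m.

124000 m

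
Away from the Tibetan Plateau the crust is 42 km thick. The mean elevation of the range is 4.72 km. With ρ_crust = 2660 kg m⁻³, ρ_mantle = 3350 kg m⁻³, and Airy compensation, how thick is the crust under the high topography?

Root depth r = h ρ_c / (ρ_m − ρ_c) = 4.72 km × 2660 / 690 = 18.2 km.
Total thickness = T + h + r = 42 km + 4.72 km + 18.2 km = 64.9 km.

64.9 km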